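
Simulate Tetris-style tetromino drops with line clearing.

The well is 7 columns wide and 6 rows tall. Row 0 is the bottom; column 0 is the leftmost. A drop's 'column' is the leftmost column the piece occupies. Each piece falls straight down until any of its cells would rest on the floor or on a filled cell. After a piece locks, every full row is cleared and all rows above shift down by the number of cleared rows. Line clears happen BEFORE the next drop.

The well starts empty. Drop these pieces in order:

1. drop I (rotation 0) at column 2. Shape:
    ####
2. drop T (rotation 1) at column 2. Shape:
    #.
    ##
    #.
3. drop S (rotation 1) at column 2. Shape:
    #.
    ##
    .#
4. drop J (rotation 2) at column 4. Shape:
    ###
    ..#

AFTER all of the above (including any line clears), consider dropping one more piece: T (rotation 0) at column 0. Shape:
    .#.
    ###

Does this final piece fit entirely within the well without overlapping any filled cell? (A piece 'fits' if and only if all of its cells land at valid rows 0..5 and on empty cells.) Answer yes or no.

Answer: no

Derivation:
Drop 1: I rot0 at col 2 lands with bottom-row=0; cleared 0 line(s) (total 0); column heights now [0 0 1 1 1 1 0], max=1
Drop 2: T rot1 at col 2 lands with bottom-row=1; cleared 0 line(s) (total 0); column heights now [0 0 4 3 1 1 0], max=4
Drop 3: S rot1 at col 2 lands with bottom-row=3; cleared 0 line(s) (total 0); column heights now [0 0 6 5 1 1 0], max=6
Drop 4: J rot2 at col 4 lands with bottom-row=0; cleared 0 line(s) (total 0); column heights now [0 0 6 5 2 2 2], max=6
Test piece T rot0 at col 0 (width 3): heights before test = [0 0 6 5 2 2 2]; fits = False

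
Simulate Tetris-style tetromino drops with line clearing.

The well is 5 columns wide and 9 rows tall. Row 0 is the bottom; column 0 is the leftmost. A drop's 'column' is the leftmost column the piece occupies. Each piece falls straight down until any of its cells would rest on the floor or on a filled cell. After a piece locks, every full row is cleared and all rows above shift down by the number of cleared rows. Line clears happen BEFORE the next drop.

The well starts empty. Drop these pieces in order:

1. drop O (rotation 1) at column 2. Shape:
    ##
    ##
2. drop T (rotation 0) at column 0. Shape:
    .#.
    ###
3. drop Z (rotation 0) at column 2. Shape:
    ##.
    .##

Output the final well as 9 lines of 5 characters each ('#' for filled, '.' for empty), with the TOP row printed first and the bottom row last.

Drop 1: O rot1 at col 2 lands with bottom-row=0; cleared 0 line(s) (total 0); column heights now [0 0 2 2 0], max=2
Drop 2: T rot0 at col 0 lands with bottom-row=2; cleared 0 line(s) (total 0); column heights now [3 4 3 2 0], max=4
Drop 3: Z rot0 at col 2 lands with bottom-row=2; cleared 1 line(s) (total 1); column heights now [0 3 3 3 0], max=3

Answer: .....
.....
.....
.....
.....
.....
.###.
..##.
..##.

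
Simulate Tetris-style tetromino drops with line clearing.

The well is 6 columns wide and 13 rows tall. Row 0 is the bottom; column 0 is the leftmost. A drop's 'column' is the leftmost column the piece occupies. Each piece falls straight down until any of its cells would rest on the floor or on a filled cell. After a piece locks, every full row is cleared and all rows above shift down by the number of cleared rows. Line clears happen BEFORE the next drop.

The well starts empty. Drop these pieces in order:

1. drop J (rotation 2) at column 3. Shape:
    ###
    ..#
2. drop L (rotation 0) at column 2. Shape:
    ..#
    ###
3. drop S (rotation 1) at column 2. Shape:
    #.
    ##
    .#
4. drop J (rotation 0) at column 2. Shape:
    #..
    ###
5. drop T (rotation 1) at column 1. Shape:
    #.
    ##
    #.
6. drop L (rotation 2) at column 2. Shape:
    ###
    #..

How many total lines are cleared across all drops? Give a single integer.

Answer: 0

Derivation:
Drop 1: J rot2 at col 3 lands with bottom-row=0; cleared 0 line(s) (total 0); column heights now [0 0 0 2 2 2], max=2
Drop 2: L rot0 at col 2 lands with bottom-row=2; cleared 0 line(s) (total 0); column heights now [0 0 3 3 4 2], max=4
Drop 3: S rot1 at col 2 lands with bottom-row=3; cleared 0 line(s) (total 0); column heights now [0 0 6 5 4 2], max=6
Drop 4: J rot0 at col 2 lands with bottom-row=6; cleared 0 line(s) (total 0); column heights now [0 0 8 7 7 2], max=8
Drop 5: T rot1 at col 1 lands with bottom-row=7; cleared 0 line(s) (total 0); column heights now [0 10 9 7 7 2], max=10
Drop 6: L rot2 at col 2 lands with bottom-row=9; cleared 0 line(s) (total 0); column heights now [0 10 11 11 11 2], max=11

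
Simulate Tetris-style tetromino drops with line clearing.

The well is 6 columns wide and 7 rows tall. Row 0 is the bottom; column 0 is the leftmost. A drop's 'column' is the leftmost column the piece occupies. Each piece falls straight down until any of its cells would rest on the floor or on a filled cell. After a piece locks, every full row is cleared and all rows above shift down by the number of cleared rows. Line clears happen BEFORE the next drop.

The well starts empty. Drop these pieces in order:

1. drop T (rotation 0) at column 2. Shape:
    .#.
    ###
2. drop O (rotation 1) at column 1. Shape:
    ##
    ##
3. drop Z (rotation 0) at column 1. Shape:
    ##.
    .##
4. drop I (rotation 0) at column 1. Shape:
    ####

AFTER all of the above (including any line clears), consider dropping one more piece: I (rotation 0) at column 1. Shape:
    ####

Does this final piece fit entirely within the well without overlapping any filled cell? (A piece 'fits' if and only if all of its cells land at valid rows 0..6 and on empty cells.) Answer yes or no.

Answer: yes

Derivation:
Drop 1: T rot0 at col 2 lands with bottom-row=0; cleared 0 line(s) (total 0); column heights now [0 0 1 2 1 0], max=2
Drop 2: O rot1 at col 1 lands with bottom-row=1; cleared 0 line(s) (total 0); column heights now [0 3 3 2 1 0], max=3
Drop 3: Z rot0 at col 1 lands with bottom-row=3; cleared 0 line(s) (total 0); column heights now [0 5 5 4 1 0], max=5
Drop 4: I rot0 at col 1 lands with bottom-row=5; cleared 0 line(s) (total 0); column heights now [0 6 6 6 6 0], max=6
Test piece I rot0 at col 1 (width 4): heights before test = [0 6 6 6 6 0]; fits = True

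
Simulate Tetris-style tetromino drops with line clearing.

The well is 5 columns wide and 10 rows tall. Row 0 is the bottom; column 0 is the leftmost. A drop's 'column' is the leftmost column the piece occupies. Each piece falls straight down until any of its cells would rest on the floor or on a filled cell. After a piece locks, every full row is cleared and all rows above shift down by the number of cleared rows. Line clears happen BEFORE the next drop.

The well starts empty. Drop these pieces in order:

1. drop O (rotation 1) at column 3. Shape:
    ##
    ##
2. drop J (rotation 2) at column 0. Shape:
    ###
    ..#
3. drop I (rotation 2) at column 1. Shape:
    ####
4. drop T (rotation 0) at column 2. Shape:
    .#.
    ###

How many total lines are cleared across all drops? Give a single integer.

Drop 1: O rot1 at col 3 lands with bottom-row=0; cleared 0 line(s) (total 0); column heights now [0 0 0 2 2], max=2
Drop 2: J rot2 at col 0 lands with bottom-row=0; cleared 1 line(s) (total 1); column heights now [0 0 1 1 1], max=1
Drop 3: I rot2 at col 1 lands with bottom-row=1; cleared 0 line(s) (total 1); column heights now [0 2 2 2 2], max=2
Drop 4: T rot0 at col 2 lands with bottom-row=2; cleared 0 line(s) (total 1); column heights now [0 2 3 4 3], max=4

Answer: 1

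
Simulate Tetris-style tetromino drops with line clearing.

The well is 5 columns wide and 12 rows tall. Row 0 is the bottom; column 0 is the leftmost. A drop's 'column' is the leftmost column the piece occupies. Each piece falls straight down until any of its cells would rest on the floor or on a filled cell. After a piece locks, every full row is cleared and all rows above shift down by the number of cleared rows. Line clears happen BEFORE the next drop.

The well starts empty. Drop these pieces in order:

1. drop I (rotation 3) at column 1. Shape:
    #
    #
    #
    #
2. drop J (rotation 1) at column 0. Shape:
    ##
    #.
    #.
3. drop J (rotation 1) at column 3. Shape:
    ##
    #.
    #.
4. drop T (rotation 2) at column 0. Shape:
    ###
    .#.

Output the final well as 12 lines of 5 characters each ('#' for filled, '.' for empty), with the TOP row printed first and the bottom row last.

Drop 1: I rot3 at col 1 lands with bottom-row=0; cleared 0 line(s) (total 0); column heights now [0 4 0 0 0], max=4
Drop 2: J rot1 at col 0 lands with bottom-row=2; cleared 0 line(s) (total 0); column heights now [5 5 0 0 0], max=5
Drop 3: J rot1 at col 3 lands with bottom-row=0; cleared 0 line(s) (total 0); column heights now [5 5 0 3 3], max=5
Drop 4: T rot2 at col 0 lands with bottom-row=5; cleared 0 line(s) (total 0); column heights now [7 7 7 3 3], max=7

Answer: .....
.....
.....
.....
.....
###..
.#...
##...
##...
##.##
.#.#.
.#.#.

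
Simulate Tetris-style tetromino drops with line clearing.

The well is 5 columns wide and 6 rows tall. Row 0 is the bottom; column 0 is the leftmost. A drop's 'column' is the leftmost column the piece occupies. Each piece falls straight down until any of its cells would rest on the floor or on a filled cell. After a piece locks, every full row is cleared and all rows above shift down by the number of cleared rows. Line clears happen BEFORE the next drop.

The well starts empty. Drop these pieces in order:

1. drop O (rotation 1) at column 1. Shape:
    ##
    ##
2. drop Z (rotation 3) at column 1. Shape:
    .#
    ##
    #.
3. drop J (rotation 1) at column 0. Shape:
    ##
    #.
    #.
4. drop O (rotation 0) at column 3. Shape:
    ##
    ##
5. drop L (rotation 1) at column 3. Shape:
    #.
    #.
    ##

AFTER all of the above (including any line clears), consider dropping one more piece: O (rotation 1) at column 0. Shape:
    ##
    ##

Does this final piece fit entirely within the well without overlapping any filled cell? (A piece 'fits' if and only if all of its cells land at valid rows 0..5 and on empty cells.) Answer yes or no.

Drop 1: O rot1 at col 1 lands with bottom-row=0; cleared 0 line(s) (total 0); column heights now [0 2 2 0 0], max=2
Drop 2: Z rot3 at col 1 lands with bottom-row=2; cleared 0 line(s) (total 0); column heights now [0 4 5 0 0], max=5
Drop 3: J rot1 at col 0 lands with bottom-row=2; cleared 0 line(s) (total 0); column heights now [5 5 5 0 0], max=5
Drop 4: O rot0 at col 3 lands with bottom-row=0; cleared 0 line(s) (total 0); column heights now [5 5 5 2 2], max=5
Drop 5: L rot1 at col 3 lands with bottom-row=2; cleared 0 line(s) (total 0); column heights now [5 5 5 5 3], max=5
Test piece O rot1 at col 0 (width 2): heights before test = [5 5 5 5 3]; fits = False

Answer: no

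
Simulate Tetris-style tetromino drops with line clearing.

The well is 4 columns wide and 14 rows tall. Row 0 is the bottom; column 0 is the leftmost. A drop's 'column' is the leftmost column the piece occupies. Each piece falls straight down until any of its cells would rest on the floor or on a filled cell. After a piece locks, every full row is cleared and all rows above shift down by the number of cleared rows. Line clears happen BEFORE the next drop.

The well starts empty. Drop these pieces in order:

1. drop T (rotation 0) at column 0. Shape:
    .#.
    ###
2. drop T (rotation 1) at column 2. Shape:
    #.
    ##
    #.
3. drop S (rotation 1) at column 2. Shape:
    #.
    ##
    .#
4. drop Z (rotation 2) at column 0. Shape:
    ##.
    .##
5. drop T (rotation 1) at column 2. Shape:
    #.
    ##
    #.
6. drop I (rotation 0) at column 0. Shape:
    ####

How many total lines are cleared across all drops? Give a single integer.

Answer: 1

Derivation:
Drop 1: T rot0 at col 0 lands with bottom-row=0; cleared 0 line(s) (total 0); column heights now [1 2 1 0], max=2
Drop 2: T rot1 at col 2 lands with bottom-row=1; cleared 0 line(s) (total 0); column heights now [1 2 4 3], max=4
Drop 3: S rot1 at col 2 lands with bottom-row=3; cleared 0 line(s) (total 0); column heights now [1 2 6 5], max=6
Drop 4: Z rot2 at col 0 lands with bottom-row=6; cleared 0 line(s) (total 0); column heights now [8 8 7 5], max=8
Drop 5: T rot1 at col 2 lands with bottom-row=7; cleared 0 line(s) (total 0); column heights now [8 8 10 9], max=10
Drop 6: I rot0 at col 0 lands with bottom-row=10; cleared 1 line(s) (total 1); column heights now [8 8 10 9], max=10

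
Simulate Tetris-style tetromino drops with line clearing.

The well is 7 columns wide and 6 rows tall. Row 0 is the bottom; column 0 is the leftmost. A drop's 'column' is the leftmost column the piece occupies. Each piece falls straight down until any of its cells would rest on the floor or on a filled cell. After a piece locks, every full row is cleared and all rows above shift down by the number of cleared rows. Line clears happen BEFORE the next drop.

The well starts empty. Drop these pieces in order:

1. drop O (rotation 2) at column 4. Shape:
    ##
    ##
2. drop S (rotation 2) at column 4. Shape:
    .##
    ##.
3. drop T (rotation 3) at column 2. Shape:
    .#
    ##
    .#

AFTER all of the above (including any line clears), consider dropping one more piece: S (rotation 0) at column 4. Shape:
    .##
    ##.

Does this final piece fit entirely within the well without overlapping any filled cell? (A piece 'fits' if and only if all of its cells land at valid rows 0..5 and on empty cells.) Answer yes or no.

Answer: yes

Derivation:
Drop 1: O rot2 at col 4 lands with bottom-row=0; cleared 0 line(s) (total 0); column heights now [0 0 0 0 2 2 0], max=2
Drop 2: S rot2 at col 4 lands with bottom-row=2; cleared 0 line(s) (total 0); column heights now [0 0 0 0 3 4 4], max=4
Drop 3: T rot3 at col 2 lands with bottom-row=0; cleared 0 line(s) (total 0); column heights now [0 0 2 3 3 4 4], max=4
Test piece S rot0 at col 4 (width 3): heights before test = [0 0 2 3 3 4 4]; fits = True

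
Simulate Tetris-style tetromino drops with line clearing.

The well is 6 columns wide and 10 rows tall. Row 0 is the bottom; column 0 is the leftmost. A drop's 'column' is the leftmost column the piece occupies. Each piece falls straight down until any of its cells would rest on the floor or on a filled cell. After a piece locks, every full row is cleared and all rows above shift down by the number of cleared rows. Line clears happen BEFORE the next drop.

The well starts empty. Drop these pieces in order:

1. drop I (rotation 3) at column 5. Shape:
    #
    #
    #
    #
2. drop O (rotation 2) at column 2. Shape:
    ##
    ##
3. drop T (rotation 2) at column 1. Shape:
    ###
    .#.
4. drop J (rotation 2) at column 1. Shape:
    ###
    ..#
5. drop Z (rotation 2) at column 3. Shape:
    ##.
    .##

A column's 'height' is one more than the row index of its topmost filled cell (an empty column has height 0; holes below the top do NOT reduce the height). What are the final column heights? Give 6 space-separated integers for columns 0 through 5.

Drop 1: I rot3 at col 5 lands with bottom-row=0; cleared 0 line(s) (total 0); column heights now [0 0 0 0 0 4], max=4
Drop 2: O rot2 at col 2 lands with bottom-row=0; cleared 0 line(s) (total 0); column heights now [0 0 2 2 0 4], max=4
Drop 3: T rot2 at col 1 lands with bottom-row=2; cleared 0 line(s) (total 0); column heights now [0 4 4 4 0 4], max=4
Drop 4: J rot2 at col 1 lands with bottom-row=4; cleared 0 line(s) (total 0); column heights now [0 6 6 6 0 4], max=6
Drop 5: Z rot2 at col 3 lands with bottom-row=5; cleared 0 line(s) (total 0); column heights now [0 6 6 7 7 6], max=7

Answer: 0 6 6 7 7 6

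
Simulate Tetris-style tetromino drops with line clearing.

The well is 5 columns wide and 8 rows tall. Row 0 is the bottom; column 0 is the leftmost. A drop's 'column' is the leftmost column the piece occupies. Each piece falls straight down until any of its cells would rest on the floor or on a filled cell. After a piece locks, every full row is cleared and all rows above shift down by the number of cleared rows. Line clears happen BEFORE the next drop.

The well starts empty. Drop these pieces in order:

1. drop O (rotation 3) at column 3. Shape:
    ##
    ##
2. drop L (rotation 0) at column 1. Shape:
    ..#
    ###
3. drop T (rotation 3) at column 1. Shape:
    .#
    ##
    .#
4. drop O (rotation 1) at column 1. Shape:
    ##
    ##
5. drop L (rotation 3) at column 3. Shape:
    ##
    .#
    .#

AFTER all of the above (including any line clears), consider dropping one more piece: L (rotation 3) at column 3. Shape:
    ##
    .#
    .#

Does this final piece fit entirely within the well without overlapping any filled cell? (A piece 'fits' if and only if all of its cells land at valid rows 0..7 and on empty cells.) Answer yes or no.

Answer: yes

Derivation:
Drop 1: O rot3 at col 3 lands with bottom-row=0; cleared 0 line(s) (total 0); column heights now [0 0 0 2 2], max=2
Drop 2: L rot0 at col 1 lands with bottom-row=2; cleared 0 line(s) (total 0); column heights now [0 3 3 4 2], max=4
Drop 3: T rot3 at col 1 lands with bottom-row=3; cleared 0 line(s) (total 0); column heights now [0 5 6 4 2], max=6
Drop 4: O rot1 at col 1 lands with bottom-row=6; cleared 0 line(s) (total 0); column heights now [0 8 8 4 2], max=8
Drop 5: L rot3 at col 3 lands with bottom-row=2; cleared 0 line(s) (total 0); column heights now [0 8 8 5 5], max=8
Test piece L rot3 at col 3 (width 2): heights before test = [0 8 8 5 5]; fits = True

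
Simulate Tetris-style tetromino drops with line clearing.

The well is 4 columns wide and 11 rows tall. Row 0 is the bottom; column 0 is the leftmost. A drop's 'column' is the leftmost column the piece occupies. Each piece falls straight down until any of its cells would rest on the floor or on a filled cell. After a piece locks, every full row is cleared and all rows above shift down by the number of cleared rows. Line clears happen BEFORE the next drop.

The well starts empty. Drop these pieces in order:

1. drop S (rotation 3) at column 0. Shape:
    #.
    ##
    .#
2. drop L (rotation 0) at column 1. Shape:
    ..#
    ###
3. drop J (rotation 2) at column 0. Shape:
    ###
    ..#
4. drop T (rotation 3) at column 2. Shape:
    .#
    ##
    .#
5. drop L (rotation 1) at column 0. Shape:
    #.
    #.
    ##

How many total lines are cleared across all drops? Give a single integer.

Drop 1: S rot3 at col 0 lands with bottom-row=0; cleared 0 line(s) (total 0); column heights now [3 2 0 0], max=3
Drop 2: L rot0 at col 1 lands with bottom-row=2; cleared 1 line(s) (total 1); column heights now [2 2 0 3], max=3
Drop 3: J rot2 at col 0 lands with bottom-row=1; cleared 1 line(s) (total 2); column heights now [2 2 2 0], max=2
Drop 4: T rot3 at col 2 lands with bottom-row=1; cleared 1 line(s) (total 3); column heights now [0 1 2 3], max=3
Drop 5: L rot1 at col 0 lands with bottom-row=1; cleared 1 line(s) (total 4); column heights now [3 1 0 2], max=3

Answer: 4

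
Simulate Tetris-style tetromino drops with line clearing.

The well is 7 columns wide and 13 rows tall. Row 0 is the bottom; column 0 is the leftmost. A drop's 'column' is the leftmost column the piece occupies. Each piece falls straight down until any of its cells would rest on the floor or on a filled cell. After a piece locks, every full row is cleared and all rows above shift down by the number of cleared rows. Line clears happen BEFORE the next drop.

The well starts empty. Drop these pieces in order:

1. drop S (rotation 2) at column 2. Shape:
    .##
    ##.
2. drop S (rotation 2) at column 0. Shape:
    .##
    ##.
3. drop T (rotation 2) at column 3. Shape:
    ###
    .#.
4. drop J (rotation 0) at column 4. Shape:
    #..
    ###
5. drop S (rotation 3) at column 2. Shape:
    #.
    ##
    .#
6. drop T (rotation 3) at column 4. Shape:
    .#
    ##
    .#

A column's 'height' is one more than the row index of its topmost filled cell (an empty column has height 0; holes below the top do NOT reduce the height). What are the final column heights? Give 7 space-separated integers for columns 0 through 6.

Answer: 1 2 7 6 7 8 5

Derivation:
Drop 1: S rot2 at col 2 lands with bottom-row=0; cleared 0 line(s) (total 0); column heights now [0 0 1 2 2 0 0], max=2
Drop 2: S rot2 at col 0 lands with bottom-row=0; cleared 0 line(s) (total 0); column heights now [1 2 2 2 2 0 0], max=2
Drop 3: T rot2 at col 3 lands with bottom-row=2; cleared 0 line(s) (total 0); column heights now [1 2 2 4 4 4 0], max=4
Drop 4: J rot0 at col 4 lands with bottom-row=4; cleared 0 line(s) (total 0); column heights now [1 2 2 4 6 5 5], max=6
Drop 5: S rot3 at col 2 lands with bottom-row=4; cleared 0 line(s) (total 0); column heights now [1 2 7 6 6 5 5], max=7
Drop 6: T rot3 at col 4 lands with bottom-row=5; cleared 0 line(s) (total 0); column heights now [1 2 7 6 7 8 5], max=8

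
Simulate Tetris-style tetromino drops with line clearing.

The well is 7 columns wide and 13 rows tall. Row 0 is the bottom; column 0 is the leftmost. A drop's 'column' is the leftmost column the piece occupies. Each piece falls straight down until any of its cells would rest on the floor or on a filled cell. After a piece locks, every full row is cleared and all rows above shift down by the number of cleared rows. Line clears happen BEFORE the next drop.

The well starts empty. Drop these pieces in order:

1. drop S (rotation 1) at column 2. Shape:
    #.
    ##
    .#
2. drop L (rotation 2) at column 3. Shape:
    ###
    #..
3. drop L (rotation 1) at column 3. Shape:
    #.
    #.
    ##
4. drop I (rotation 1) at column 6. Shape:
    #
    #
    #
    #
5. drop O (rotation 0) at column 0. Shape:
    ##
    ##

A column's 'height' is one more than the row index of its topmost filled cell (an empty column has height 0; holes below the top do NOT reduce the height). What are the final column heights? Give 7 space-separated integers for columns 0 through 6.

Drop 1: S rot1 at col 2 lands with bottom-row=0; cleared 0 line(s) (total 0); column heights now [0 0 3 2 0 0 0], max=3
Drop 2: L rot2 at col 3 lands with bottom-row=2; cleared 0 line(s) (total 0); column heights now [0 0 3 4 4 4 0], max=4
Drop 3: L rot1 at col 3 lands with bottom-row=4; cleared 0 line(s) (total 0); column heights now [0 0 3 7 5 4 0], max=7
Drop 4: I rot1 at col 6 lands with bottom-row=0; cleared 0 line(s) (total 0); column heights now [0 0 3 7 5 4 4], max=7
Drop 5: O rot0 at col 0 lands with bottom-row=0; cleared 0 line(s) (total 0); column heights now [2 2 3 7 5 4 4], max=7

Answer: 2 2 3 7 5 4 4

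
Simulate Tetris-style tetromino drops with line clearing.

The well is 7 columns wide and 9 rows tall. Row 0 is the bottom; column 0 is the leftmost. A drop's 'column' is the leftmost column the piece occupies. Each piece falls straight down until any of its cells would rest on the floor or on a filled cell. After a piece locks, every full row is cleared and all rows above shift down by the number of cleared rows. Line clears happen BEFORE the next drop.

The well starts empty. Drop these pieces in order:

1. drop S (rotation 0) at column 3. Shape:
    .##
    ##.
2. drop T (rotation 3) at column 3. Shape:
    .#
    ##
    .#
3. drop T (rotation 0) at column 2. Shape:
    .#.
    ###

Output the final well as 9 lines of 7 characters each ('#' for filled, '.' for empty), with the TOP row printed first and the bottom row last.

Drop 1: S rot0 at col 3 lands with bottom-row=0; cleared 0 line(s) (total 0); column heights now [0 0 0 1 2 2 0], max=2
Drop 2: T rot3 at col 3 lands with bottom-row=2; cleared 0 line(s) (total 0); column heights now [0 0 0 4 5 2 0], max=5
Drop 3: T rot0 at col 2 lands with bottom-row=5; cleared 0 line(s) (total 0); column heights now [0 0 6 7 6 2 0], max=7

Answer: .......
.......
...#...
..###..
....#..
...##..
....#..
....##.
...##..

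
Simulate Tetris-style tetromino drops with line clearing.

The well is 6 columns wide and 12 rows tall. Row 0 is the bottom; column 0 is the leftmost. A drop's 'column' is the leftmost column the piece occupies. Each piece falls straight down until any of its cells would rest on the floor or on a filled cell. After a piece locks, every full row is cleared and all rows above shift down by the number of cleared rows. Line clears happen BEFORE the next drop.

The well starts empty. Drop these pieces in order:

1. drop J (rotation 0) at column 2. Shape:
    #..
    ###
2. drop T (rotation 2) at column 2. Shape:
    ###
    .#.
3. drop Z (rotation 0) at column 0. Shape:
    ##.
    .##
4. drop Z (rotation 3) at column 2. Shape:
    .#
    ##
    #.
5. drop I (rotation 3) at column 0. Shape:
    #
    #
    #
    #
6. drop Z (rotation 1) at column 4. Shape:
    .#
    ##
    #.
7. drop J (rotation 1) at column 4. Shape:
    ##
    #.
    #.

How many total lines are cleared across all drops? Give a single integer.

Drop 1: J rot0 at col 2 lands with bottom-row=0; cleared 0 line(s) (total 0); column heights now [0 0 2 1 1 0], max=2
Drop 2: T rot2 at col 2 lands with bottom-row=1; cleared 0 line(s) (total 0); column heights now [0 0 3 3 3 0], max=3
Drop 3: Z rot0 at col 0 lands with bottom-row=3; cleared 0 line(s) (total 0); column heights now [5 5 4 3 3 0], max=5
Drop 4: Z rot3 at col 2 lands with bottom-row=4; cleared 0 line(s) (total 0); column heights now [5 5 6 7 3 0], max=7
Drop 5: I rot3 at col 0 lands with bottom-row=5; cleared 0 line(s) (total 0); column heights now [9 5 6 7 3 0], max=9
Drop 6: Z rot1 at col 4 lands with bottom-row=3; cleared 0 line(s) (total 0); column heights now [9 5 6 7 5 6], max=9
Drop 7: J rot1 at col 4 lands with bottom-row=5; cleared 0 line(s) (total 0); column heights now [9 5 6 7 8 8], max=9

Answer: 0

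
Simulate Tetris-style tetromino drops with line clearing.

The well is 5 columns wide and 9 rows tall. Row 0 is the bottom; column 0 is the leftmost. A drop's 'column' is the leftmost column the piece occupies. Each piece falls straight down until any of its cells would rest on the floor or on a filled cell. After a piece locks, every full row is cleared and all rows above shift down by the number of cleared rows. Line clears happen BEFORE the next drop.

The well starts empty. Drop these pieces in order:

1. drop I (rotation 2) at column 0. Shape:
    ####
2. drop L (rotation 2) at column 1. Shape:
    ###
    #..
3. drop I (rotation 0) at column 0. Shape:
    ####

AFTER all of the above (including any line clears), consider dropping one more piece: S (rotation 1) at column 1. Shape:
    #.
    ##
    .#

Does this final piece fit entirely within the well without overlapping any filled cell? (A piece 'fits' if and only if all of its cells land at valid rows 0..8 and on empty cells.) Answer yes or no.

Answer: yes

Derivation:
Drop 1: I rot2 at col 0 lands with bottom-row=0; cleared 0 line(s) (total 0); column heights now [1 1 1 1 0], max=1
Drop 2: L rot2 at col 1 lands with bottom-row=1; cleared 0 line(s) (total 0); column heights now [1 3 3 3 0], max=3
Drop 3: I rot0 at col 0 lands with bottom-row=3; cleared 0 line(s) (total 0); column heights now [4 4 4 4 0], max=4
Test piece S rot1 at col 1 (width 2): heights before test = [4 4 4 4 0]; fits = True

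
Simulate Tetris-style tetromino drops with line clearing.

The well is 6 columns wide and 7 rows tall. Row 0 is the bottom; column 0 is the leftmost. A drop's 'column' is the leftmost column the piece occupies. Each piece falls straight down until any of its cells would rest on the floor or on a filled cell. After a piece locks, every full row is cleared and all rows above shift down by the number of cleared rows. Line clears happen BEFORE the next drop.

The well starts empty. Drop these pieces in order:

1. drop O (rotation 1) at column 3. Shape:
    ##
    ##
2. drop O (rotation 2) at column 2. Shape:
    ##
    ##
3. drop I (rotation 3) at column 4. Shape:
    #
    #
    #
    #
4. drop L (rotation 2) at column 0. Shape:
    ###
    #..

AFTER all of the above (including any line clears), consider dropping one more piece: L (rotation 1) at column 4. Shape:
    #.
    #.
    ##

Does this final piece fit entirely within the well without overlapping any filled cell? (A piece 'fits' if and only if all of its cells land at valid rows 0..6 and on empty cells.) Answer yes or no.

Answer: no

Derivation:
Drop 1: O rot1 at col 3 lands with bottom-row=0; cleared 0 line(s) (total 0); column heights now [0 0 0 2 2 0], max=2
Drop 2: O rot2 at col 2 lands with bottom-row=2; cleared 0 line(s) (total 0); column heights now [0 0 4 4 2 0], max=4
Drop 3: I rot3 at col 4 lands with bottom-row=2; cleared 0 line(s) (total 0); column heights now [0 0 4 4 6 0], max=6
Drop 4: L rot2 at col 0 lands with bottom-row=3; cleared 0 line(s) (total 0); column heights now [5 5 5 4 6 0], max=6
Test piece L rot1 at col 4 (width 2): heights before test = [5 5 5 4 6 0]; fits = False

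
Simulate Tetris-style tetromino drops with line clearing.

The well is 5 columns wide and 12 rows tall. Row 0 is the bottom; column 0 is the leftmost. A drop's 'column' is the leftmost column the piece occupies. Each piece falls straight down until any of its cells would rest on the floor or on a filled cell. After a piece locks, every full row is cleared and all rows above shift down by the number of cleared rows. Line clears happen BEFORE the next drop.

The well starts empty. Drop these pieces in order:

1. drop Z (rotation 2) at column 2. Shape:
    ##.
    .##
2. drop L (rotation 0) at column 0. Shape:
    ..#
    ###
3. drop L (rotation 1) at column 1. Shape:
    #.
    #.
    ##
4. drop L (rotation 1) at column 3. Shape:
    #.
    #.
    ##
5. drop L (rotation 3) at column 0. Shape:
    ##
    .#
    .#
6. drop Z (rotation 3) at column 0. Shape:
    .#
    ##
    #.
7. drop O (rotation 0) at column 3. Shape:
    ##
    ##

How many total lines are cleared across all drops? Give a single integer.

Drop 1: Z rot2 at col 2 lands with bottom-row=0; cleared 0 line(s) (total 0); column heights now [0 0 2 2 1], max=2
Drop 2: L rot0 at col 0 lands with bottom-row=2; cleared 0 line(s) (total 0); column heights now [3 3 4 2 1], max=4
Drop 3: L rot1 at col 1 lands with bottom-row=4; cleared 0 line(s) (total 0); column heights now [3 7 5 2 1], max=7
Drop 4: L rot1 at col 3 lands with bottom-row=2; cleared 1 line(s) (total 1); column heights now [0 6 4 4 1], max=6
Drop 5: L rot3 at col 0 lands with bottom-row=6; cleared 0 line(s) (total 1); column heights now [9 9 4 4 1], max=9
Drop 6: Z rot3 at col 0 lands with bottom-row=9; cleared 0 line(s) (total 1); column heights now [11 12 4 4 1], max=12
Drop 7: O rot0 at col 3 lands with bottom-row=4; cleared 0 line(s) (total 1); column heights now [11 12 4 6 6], max=12

Answer: 1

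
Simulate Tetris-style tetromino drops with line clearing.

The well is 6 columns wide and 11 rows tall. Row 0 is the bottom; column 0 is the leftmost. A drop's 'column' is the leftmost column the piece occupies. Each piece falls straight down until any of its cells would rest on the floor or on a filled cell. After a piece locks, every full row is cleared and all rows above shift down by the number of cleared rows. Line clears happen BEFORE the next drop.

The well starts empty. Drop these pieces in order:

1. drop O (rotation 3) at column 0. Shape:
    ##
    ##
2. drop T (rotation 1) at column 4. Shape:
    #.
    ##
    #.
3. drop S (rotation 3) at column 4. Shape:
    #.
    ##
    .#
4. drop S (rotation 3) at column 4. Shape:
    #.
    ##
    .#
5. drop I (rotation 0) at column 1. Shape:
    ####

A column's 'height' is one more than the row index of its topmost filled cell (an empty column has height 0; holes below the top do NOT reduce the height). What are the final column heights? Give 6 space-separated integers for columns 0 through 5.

Answer: 2 8 8 8 8 6

Derivation:
Drop 1: O rot3 at col 0 lands with bottom-row=0; cleared 0 line(s) (total 0); column heights now [2 2 0 0 0 0], max=2
Drop 2: T rot1 at col 4 lands with bottom-row=0; cleared 0 line(s) (total 0); column heights now [2 2 0 0 3 2], max=3
Drop 3: S rot3 at col 4 lands with bottom-row=2; cleared 0 line(s) (total 0); column heights now [2 2 0 0 5 4], max=5
Drop 4: S rot3 at col 4 lands with bottom-row=4; cleared 0 line(s) (total 0); column heights now [2 2 0 0 7 6], max=7
Drop 5: I rot0 at col 1 lands with bottom-row=7; cleared 0 line(s) (total 0); column heights now [2 8 8 8 8 6], max=8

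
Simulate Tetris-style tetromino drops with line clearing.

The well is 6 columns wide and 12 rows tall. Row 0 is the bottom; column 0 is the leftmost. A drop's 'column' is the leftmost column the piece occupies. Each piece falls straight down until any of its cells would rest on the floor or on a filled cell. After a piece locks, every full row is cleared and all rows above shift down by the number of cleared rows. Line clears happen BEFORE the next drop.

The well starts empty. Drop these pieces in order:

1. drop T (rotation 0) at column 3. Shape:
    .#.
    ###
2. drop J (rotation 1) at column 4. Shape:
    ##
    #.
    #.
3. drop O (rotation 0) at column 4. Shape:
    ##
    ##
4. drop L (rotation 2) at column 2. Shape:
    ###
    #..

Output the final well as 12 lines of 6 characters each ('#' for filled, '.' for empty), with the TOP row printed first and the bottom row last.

Drop 1: T rot0 at col 3 lands with bottom-row=0; cleared 0 line(s) (total 0); column heights now [0 0 0 1 2 1], max=2
Drop 2: J rot1 at col 4 lands with bottom-row=2; cleared 0 line(s) (total 0); column heights now [0 0 0 1 5 5], max=5
Drop 3: O rot0 at col 4 lands with bottom-row=5; cleared 0 line(s) (total 0); column heights now [0 0 0 1 7 7], max=7
Drop 4: L rot2 at col 2 lands with bottom-row=6; cleared 0 line(s) (total 0); column heights now [0 0 8 8 8 7], max=8

Answer: ......
......
......
......
..###.
..#.##
....##
....##
....#.
....#.
....#.
...###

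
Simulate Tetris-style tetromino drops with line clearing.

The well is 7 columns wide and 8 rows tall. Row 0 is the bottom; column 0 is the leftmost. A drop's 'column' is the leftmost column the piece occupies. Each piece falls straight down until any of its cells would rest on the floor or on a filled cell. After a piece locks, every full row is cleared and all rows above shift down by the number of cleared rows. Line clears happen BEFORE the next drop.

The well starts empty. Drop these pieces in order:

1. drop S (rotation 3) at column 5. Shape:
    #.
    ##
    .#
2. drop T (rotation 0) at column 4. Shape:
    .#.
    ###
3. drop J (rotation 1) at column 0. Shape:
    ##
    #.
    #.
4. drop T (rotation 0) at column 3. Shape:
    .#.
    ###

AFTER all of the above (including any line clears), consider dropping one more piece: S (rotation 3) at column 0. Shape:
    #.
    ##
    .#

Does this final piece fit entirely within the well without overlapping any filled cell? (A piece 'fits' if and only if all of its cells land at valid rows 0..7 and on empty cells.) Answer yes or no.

Drop 1: S rot3 at col 5 lands with bottom-row=0; cleared 0 line(s) (total 0); column heights now [0 0 0 0 0 3 2], max=3
Drop 2: T rot0 at col 4 lands with bottom-row=3; cleared 0 line(s) (total 0); column heights now [0 0 0 0 4 5 4], max=5
Drop 3: J rot1 at col 0 lands with bottom-row=0; cleared 0 line(s) (total 0); column heights now [3 3 0 0 4 5 4], max=5
Drop 4: T rot0 at col 3 lands with bottom-row=5; cleared 0 line(s) (total 0); column heights now [3 3 0 6 7 6 4], max=7
Test piece S rot3 at col 0 (width 2): heights before test = [3 3 0 6 7 6 4]; fits = True

Answer: yes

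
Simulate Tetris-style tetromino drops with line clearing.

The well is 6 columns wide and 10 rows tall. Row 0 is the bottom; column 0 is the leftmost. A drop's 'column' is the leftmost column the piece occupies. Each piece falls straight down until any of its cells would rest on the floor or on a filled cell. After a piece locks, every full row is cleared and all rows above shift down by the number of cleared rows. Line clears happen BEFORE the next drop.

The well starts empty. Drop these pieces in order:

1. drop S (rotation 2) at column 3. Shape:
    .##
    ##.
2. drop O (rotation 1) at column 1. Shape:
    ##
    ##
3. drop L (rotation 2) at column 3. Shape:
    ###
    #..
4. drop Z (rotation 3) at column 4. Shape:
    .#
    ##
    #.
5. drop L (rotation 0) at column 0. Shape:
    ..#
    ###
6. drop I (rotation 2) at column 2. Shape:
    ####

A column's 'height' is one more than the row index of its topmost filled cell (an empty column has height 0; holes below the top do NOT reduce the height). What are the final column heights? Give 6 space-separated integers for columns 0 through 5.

Drop 1: S rot2 at col 3 lands with bottom-row=0; cleared 0 line(s) (total 0); column heights now [0 0 0 1 2 2], max=2
Drop 2: O rot1 at col 1 lands with bottom-row=0; cleared 0 line(s) (total 0); column heights now [0 2 2 1 2 2], max=2
Drop 3: L rot2 at col 3 lands with bottom-row=1; cleared 0 line(s) (total 0); column heights now [0 2 2 3 3 3], max=3
Drop 4: Z rot3 at col 4 lands with bottom-row=3; cleared 0 line(s) (total 0); column heights now [0 2 2 3 5 6], max=6
Drop 5: L rot0 at col 0 lands with bottom-row=2; cleared 1 line(s) (total 1); column heights now [0 2 3 2 4 5], max=5
Drop 6: I rot2 at col 2 lands with bottom-row=5; cleared 0 line(s) (total 1); column heights now [0 2 6 6 6 6], max=6

Answer: 0 2 6 6 6 6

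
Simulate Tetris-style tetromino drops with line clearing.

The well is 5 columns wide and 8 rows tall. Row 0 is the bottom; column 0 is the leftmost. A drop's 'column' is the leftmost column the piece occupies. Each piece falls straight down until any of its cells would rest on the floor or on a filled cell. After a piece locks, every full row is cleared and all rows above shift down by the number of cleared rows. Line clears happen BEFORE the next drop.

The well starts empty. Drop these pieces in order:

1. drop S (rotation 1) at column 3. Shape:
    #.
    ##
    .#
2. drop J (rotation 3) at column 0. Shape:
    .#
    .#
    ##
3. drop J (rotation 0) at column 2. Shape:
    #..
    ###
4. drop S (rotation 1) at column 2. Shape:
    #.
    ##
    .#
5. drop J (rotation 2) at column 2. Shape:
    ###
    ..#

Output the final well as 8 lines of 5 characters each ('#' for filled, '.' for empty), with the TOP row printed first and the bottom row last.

Answer: ..###
..#.#
..##.
..##.
..###
.#.#.
.#.##
##..#

Derivation:
Drop 1: S rot1 at col 3 lands with bottom-row=0; cleared 0 line(s) (total 0); column heights now [0 0 0 3 2], max=3
Drop 2: J rot3 at col 0 lands with bottom-row=0; cleared 0 line(s) (total 0); column heights now [1 3 0 3 2], max=3
Drop 3: J rot0 at col 2 lands with bottom-row=3; cleared 0 line(s) (total 0); column heights now [1 3 5 4 4], max=5
Drop 4: S rot1 at col 2 lands with bottom-row=4; cleared 0 line(s) (total 0); column heights now [1 3 7 6 4], max=7
Drop 5: J rot2 at col 2 lands with bottom-row=6; cleared 0 line(s) (total 0); column heights now [1 3 8 8 8], max=8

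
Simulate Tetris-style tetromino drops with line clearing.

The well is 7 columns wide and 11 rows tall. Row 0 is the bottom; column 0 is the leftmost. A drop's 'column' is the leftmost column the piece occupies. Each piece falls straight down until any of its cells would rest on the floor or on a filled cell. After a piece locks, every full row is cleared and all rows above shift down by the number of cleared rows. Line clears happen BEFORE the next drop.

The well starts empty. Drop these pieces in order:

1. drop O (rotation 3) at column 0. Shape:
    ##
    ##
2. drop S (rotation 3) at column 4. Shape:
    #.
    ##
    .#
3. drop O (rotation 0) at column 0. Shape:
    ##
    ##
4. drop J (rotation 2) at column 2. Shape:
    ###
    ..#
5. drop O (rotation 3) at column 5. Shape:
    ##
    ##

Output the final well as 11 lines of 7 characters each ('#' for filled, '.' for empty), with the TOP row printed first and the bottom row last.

Answer: .......
.......
.......
.......
.......
.......
..###..
##..###
##..###
##..##.
##...#.

Derivation:
Drop 1: O rot3 at col 0 lands with bottom-row=0; cleared 0 line(s) (total 0); column heights now [2 2 0 0 0 0 0], max=2
Drop 2: S rot3 at col 4 lands with bottom-row=0; cleared 0 line(s) (total 0); column heights now [2 2 0 0 3 2 0], max=3
Drop 3: O rot0 at col 0 lands with bottom-row=2; cleared 0 line(s) (total 0); column heights now [4 4 0 0 3 2 0], max=4
Drop 4: J rot2 at col 2 lands with bottom-row=3; cleared 0 line(s) (total 0); column heights now [4 4 5 5 5 2 0], max=5
Drop 5: O rot3 at col 5 lands with bottom-row=2; cleared 0 line(s) (total 0); column heights now [4 4 5 5 5 4 4], max=5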